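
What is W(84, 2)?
W(84, 2) = 84 + 1 = 85

A 2-term AP is any pair of integers, so a monochromatic 2-AP exists iff some colour is used at least twice. With 84 colours, the colouring i ↦ i on {1, ..., 84} uses each colour once, avoiding any monochromatic pair, so W(84, 2) > 84. For {1, ..., 85}, pigeonhole forces two integers of the same colour, which form a monochromatic 2-AP. Hence W(84, 2) = 85.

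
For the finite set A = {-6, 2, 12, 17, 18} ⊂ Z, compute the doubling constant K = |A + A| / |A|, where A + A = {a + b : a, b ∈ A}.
K = |A + A| / |A| = 15/5 = 3

Enumerate A + A = {a + b : a, b ∈ A}. With |A| = 5, there are |A|^2 = 25 ordered sum pairs; collecting distinct values, A + A = {-12, -4, 4, 6, 11, 12, 14, 19, 20, 24, 29, 30, 34, 35, 36}, so |A + A| = 15. Thus K = 15/5 = 3. For comparison, the minimum possible |A + A| over all 5-element sets is 2·5 − 1 = 9 (so min K = 9/5), attained only by arithmetic progressions.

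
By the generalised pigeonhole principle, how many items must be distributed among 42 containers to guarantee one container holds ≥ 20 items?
n = (20 − 1)·42 + 1 = 799

By the generalised pigeonhole principle, to guarantee some box contains ≥ r objects we need more than (r − 1) · k objects total. Threshold: n = (r − 1) · k + 1. With r = 20 and k = 42: n = 19 · 42 + 1 = 798 + 1 = 799. For n = 798 = 19 · 42, we can put exactly 19 objects in every box, avoiding 20 in any single one — so 799 is tight.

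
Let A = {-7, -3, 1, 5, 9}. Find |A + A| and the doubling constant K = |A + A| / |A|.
K = |A + A| / |A| = 9/5

Enumerate A + A = {a + b : a, b ∈ A}. With |A| = 5, there are |A|^2 = 25 ordered sum pairs; collecting distinct values, A + A = {-14, -10, -6, -2, 2, 6, 10, 14, 18}, so |A + A| = 9. Thus K = 9/5. Here |A + A| = 2|A| − 1 = 9, the minimum possible — so K = 9/5 is minimal, which holds iff A is an arithmetic progression.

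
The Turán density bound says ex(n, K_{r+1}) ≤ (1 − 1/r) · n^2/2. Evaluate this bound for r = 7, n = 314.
Turán density bound = (6/7) · 314^2/2 = 295788/7 ≈ 42255.4286

Turán's theorem: ex(n, K_{r+1}) is achieved by the complete r-partite Turán graph T(n, r) with parts as balanced as possible, and is at most (1 − 1/r) · n^2/2. For r = 7, n = 314: the density bound is (6/7) · 98596/2 = 295788/7 ≈ 42255.4286. The integer-valued extremum is e(T(314, 7)) = 42255, which is strictly less than the density bound 295788/7 since 7 ∤ 314 (the parts of T(314, 7) cannot all be equal).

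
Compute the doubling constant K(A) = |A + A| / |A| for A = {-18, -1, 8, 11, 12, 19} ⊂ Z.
K = |A + A| / |A| = 21/6 = 7/2

Enumerate A + A = {a + b : a, b ∈ A}. With |A| = 6, there are |A|^2 = 36 ordered sum pairs; collecting distinct values, A + A = {-36, -19, -10, -7, -6, -2, 1, 7, 10, 11, 16, 18, 19, 20, 22, 23, 24, 27, 30, 31, 38}, so |A + A| = 21. Thus K = 21/6 = 7/2. For comparison, the minimum possible |A + A| over all 6-element sets is 2·6 − 1 = 11 (so min K = 11/6), attained only by arithmetic progressions.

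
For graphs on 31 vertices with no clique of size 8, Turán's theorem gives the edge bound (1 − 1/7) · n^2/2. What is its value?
Turán density bound = (6/7) · 31^2/2 = 2883/7 ≈ 411.8571

Turán's theorem: ex(n, K_{r+1}) is achieved by the complete r-partite Turán graph T(n, r) with parts as balanced as possible, and is at most (1 − 1/r) · n^2/2. For r = 7, n = 31: the density bound is (6/7) · 961/2 = 2883/7 ≈ 411.8571. The integer-valued extremum is e(T(31, 7)) = 411, which is strictly less than the density bound 2883/7 since 7 ∤ 31 (the parts of T(31, 7) cannot all be equal).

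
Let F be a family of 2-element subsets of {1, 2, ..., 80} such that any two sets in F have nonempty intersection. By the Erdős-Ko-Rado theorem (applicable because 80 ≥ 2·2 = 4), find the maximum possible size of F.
max |F| = C(79, 1) = 79

Erdős-Ko-Rado (1961): when n ≥ 2k, max |F| = C(n−1, k−1). The bound is attained by the star {A : i ∈ A} for any fixed i ∈ [n]. Here C(80−1, 2−1) = C(79, 1) = 79.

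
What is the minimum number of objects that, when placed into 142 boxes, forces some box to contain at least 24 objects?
n = (24 − 1)·142 + 1 = 3267

By the generalised pigeonhole principle, to guarantee some box contains ≥ r objects we need more than (r − 1) · k objects total. Threshold: n = (r − 1) · k + 1. With r = 24 and k = 142: n = 23 · 142 + 1 = 3266 + 1 = 3267. For n = 3266 = 23 · 142, we can put exactly 23 objects in every box, avoiding 24 in any single one — so 3267 is tight.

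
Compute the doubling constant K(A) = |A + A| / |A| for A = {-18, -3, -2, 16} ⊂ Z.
K = |A + A| / |A| = 10/4 = 5/2

Enumerate A + A = {a + b : a, b ∈ A}. With |A| = 4, there are |A|^2 = 16 ordered sum pairs; collecting distinct values, A + A = {-36, -21, -20, -6, -5, -4, -2, 13, 14, 32}, so |A + A| = 10. Thus K = 10/4 = 5/2. For comparison, the minimum possible |A + A| over all 4-element sets is 2·4 − 1 = 7 (so min K = 7/4), attained only by arithmetic progressions.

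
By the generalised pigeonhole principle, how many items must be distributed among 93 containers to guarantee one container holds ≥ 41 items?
n = (41 − 1)·93 + 1 = 3721

By the generalised pigeonhole principle, to guarantee some box contains ≥ r objects we need more than (r − 1) · k objects total. Threshold: n = (r − 1) · k + 1. With r = 41 and k = 93: n = 40 · 93 + 1 = 3720 + 1 = 3721. For n = 3720 = 40 · 93, we can put exactly 40 objects in every box, avoiding 41 in any single one — so 3721 is tight.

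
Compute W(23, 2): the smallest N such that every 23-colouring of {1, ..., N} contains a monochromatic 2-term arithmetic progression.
W(23, 2) = 23 + 1 = 24

A 2-term AP is any pair of integers, so a monochromatic 2-AP exists iff some colour is used at least twice. With 23 colours, the colouring i ↦ i on {1, ..., 23} uses each colour once, avoiding any monochromatic pair, so W(23, 2) > 23. For {1, ..., 24}, pigeonhole forces two integers of the same colour, which form a monochromatic 2-AP. Hence W(23, 2) = 24.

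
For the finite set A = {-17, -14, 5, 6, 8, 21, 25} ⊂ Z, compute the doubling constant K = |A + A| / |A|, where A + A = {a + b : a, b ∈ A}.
K = |A + A| / |A| = 26/7

Enumerate A + A = {a + b : a, b ∈ A}. With |A| = 7, there are |A|^2 = 49 ordered sum pairs; collecting distinct values, A + A = {-34, -31, -28, -12, -11, -9, -8, -6, 4, 7, 8, 10, 11, 12, 13, 14, 16, 26, 27, 29, 30, 31, 33, 42, 46, 50}, so |A + A| = 26. Thus K = 26/7. For comparison, the minimum possible |A + A| over all 7-element sets is 2·7 − 1 = 13 (so min K = 13/7), attained only by arithmetic progressions.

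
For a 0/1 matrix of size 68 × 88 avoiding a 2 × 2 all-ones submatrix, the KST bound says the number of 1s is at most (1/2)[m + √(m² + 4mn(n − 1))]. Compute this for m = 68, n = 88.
z(68, 88; 2, 2) ≤ (1/2)[68 + √(68² + 4·68·88·87)] = (1/2)[68 + √2087056] = 756.3323

Kővári–Sós–Turán: let r_1, ..., r_68 be the row sums and z = Σ r_i the total number of 1s. Each pair of columns can share at most one row with both entries 1 (else a 2×2 all-ones block appears), so Σ_i C(r_i, 2) ≤ C(88, 2) = 3828. By convexity Σ_i C(r_i, 2) ≥ 68·C(z/68, 2) = z(z − 68)/(2·68), giving z² − 68z − 68·88·87 ≤ 0 and hence z ≤ (1/2)[68 + √(4624 + 4·520608)] = (1/2)[68 + √2087056] ≈ (1/2)(68 + 1444.6647) = 756.3323.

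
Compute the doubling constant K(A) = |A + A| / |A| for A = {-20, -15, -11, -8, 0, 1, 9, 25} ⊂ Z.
K = |A + A| / |A| = 32/8 = 4

Enumerate A + A = {a + b : a, b ∈ A}. With |A| = 8, there are |A|^2 = 64 ordered sum pairs; collecting distinct values, A + A = {-40, -35, -31, -30, -28, -26, -23, -22, -20, -19, -16, -15, -14, -11, -10, -8, -7, -6, -2, 0, 1, 2, 5, 9, 10, 14, 17, 18, 25, 26, 34, 50}, so |A + A| = 32. Thus K = 32/8 = 4. For comparison, the minimum possible |A + A| over all 8-element sets is 2·8 − 1 = 15 (so min K = 15/8), attained only by arithmetic progressions.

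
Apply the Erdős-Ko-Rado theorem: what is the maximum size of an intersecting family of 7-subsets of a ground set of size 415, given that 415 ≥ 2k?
max |F| = C(414, 6) = 6743169849423

Erdős-Ko-Rado (1961): when n ≥ 2k, max |F| = C(n−1, k−1). The bound is attained by the star {A : i ∈ A} for any fixed i ∈ [n]. Here C(415−1, 7−1) = C(414, 6) = 6743169849423.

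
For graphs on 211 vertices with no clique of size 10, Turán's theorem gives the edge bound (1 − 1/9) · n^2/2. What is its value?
Turán density bound = (8/9) · 211^2/2 = 178084/9 ≈ 19787.1111

Turán's theorem: ex(n, K_{r+1}) is achieved by the complete r-partite Turán graph T(n, r) with parts as balanced as possible, and is at most (1 − 1/r) · n^2/2. For r = 9, n = 211: the density bound is (8/9) · 44521/2 = 178084/9 ≈ 19787.1111. The integer-valued extremum is e(T(211, 9)) = 19786, which is strictly less than the density bound 178084/9 since 9 ∤ 211 (the parts of T(211, 9) cannot all be equal).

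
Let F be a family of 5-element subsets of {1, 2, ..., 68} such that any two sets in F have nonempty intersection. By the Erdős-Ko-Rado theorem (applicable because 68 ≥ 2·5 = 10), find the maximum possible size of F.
max |F| = C(67, 4) = 766480

Erdős-Ko-Rado (1961): when n ≥ 2k, max |F| = C(n−1, k−1). The bound is attained by the star {A : i ∈ A} for any fixed i ∈ [n]. Here C(68−1, 5−1) = C(67, 4) = 766480.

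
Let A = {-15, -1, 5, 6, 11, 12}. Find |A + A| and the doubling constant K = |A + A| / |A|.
K = |A + A| / |A| = 18/6 = 3

Enumerate A + A = {a + b : a, b ∈ A}. With |A| = 6, there are |A|^2 = 36 ordered sum pairs; collecting distinct values, A + A = {-30, -16, -10, -9, -4, -3, -2, 4, 5, 10, 11, 12, 16, 17, 18, 22, 23, 24}, so |A + A| = 18. Thus K = 18/6 = 3. For comparison, the minimum possible |A + A| over all 6-element sets is 2·6 − 1 = 11 (so min K = 11/6), attained only by arithmetic progressions.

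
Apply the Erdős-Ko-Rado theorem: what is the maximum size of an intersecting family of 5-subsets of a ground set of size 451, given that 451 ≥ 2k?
max |F| = C(450, 4) = 1685905200

The Erdős-Ko-Rado theorem states: for n ≥ 2k, an intersecting family of k-subsets of an n-element set has size at most C(n − 1, k − 1), with equality for 'star' families {A ⊆ [n] : |A| = k, i ∈ A} (fix an element i). For n = 451, k = 5: C(450, 4) = 1685905200.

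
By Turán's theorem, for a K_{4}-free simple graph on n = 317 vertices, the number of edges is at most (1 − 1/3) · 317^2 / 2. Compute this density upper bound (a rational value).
Turán density bound = (2/3) · 317^2/2 = 100489/3 ≈ 33496.3333

Turán's theorem: ex(n, K_{r+1}) is achieved by the complete r-partite Turán graph T(n, r) with parts as balanced as possible, and is at most (1 − 1/r) · n^2/2. For r = 3, n = 317: the density bound is (2/3) · 100489/2 = 100489/3 ≈ 33496.3333. The integer-valued extremum is e(T(317, 3)) = 33496, which is strictly less than the density bound 100489/3 since 3 ∤ 317 (the parts of T(317, 3) cannot all be equal).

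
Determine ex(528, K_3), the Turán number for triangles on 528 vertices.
ex(528, K_3) = ⌊528^2/4⌋ = 69696

Mantel (1907): a triangle-free graph on n vertices has at most ⌊n^2/4⌋ edges, with equality for the complete bipartite graph K_{⌊n/2⌋, ⌈n/2⌉}. For n = 528: ⌊528^2/4⌋ = ⌊278784/4⌋ = 69696. The extremal graph is K_{264, 264}, which has 264·264 = 69696 edges.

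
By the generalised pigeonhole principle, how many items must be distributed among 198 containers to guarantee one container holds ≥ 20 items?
n = (20 − 1)·198 + 1 = 3763

By the generalised pigeonhole principle, to guarantee some box contains ≥ r objects we need more than (r − 1) · k objects total. Threshold: n = (r − 1) · k + 1. With r = 20 and k = 198: n = 19 · 198 + 1 = 3762 + 1 = 3763. For n = 3762 = 19 · 198, we can put exactly 19 objects in every box, avoiding 20 in any single one — so 3763 is tight.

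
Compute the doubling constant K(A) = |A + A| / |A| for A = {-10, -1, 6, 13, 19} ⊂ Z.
K = |A + A| / |A| = 14/5

Enumerate A + A = {a + b : a, b ∈ A}. With |A| = 5, there are |A|^2 = 25 ordered sum pairs; collecting distinct values, A + A = {-20, -11, -4, -2, 3, 5, 9, 12, 18, 19, 25, 26, 32, 38}, so |A + A| = 14. Thus K = 14/5. For comparison, the minimum possible |A + A| over all 5-element sets is 2·5 − 1 = 9 (so min K = 9/5), attained only by arithmetic progressions.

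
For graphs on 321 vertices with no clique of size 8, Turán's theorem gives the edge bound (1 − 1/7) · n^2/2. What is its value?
Turán density bound = (6/7) · 321^2/2 = 309123/7 ≈ 44160.4286

Turán's theorem: ex(n, K_{r+1}) is achieved by the complete r-partite Turán graph T(n, r) with parts as balanced as possible, and is at most (1 − 1/r) · n^2/2. For r = 7, n = 321: the density bound is (6/7) · 103041/2 = 309123/7 ≈ 44160.4286. The integer-valued extremum is e(T(321, 7)) = 44160, which is strictly less than the density bound 309123/7 since 7 ∤ 321 (the parts of T(321, 7) cannot all be equal).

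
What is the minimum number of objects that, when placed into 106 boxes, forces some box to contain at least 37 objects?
n = (37 − 1)·106 + 1 = 3817

By the generalised pigeonhole principle, to guarantee some box contains ≥ r objects we need more than (r − 1) · k objects total. Threshold: n = (r − 1) · k + 1. With r = 37 and k = 106: n = 36 · 106 + 1 = 3816 + 1 = 3817. For n = 3816 = 36 · 106, we can put exactly 36 objects in every box, avoiding 37 in any single one — so 3817 is tight.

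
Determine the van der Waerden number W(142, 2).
W(142, 2) = 142 + 1 = 143

A 2-term AP is any pair of integers, so a monochromatic 2-AP exists iff some colour is used at least twice. With 142 colours, the colouring i ↦ i on {1, ..., 142} uses each colour once, avoiding any monochromatic pair, so W(142, 2) > 142. For {1, ..., 143}, pigeonhole forces two integers of the same colour, which form a monochromatic 2-AP. Hence W(142, 2) = 143.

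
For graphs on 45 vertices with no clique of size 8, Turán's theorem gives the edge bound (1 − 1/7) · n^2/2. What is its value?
Turán density bound = (6/7) · 45^2/2 = 6075/7 ≈ 867.8571

Turán's theorem: ex(n, K_{r+1}) is achieved by the complete r-partite Turán graph T(n, r) with parts as balanced as possible, and is at most (1 − 1/r) · n^2/2. For r = 7, n = 45: the density bound is (6/7) · 2025/2 = 6075/7 ≈ 867.8571. The integer-valued extremum is e(T(45, 7)) = 867, which is strictly less than the density bound 6075/7 since 7 ∤ 45 (the parts of T(45, 7) cannot all be equal).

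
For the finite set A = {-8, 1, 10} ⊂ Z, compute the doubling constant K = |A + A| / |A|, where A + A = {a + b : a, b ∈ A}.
K = |A + A| / |A| = 5/3

Enumerate A + A = {a + b : a, b ∈ A}. With |A| = 3, there are |A|^2 = 9 ordered sum pairs; collecting distinct values, A + A = {-16, -7, 2, 11, 20}, so |A + A| = 5. Thus K = 5/3. Here |A + A| = 2|A| − 1 = 5, the minimum possible — so K = 5/3 is minimal, which holds iff A is an arithmetic progression.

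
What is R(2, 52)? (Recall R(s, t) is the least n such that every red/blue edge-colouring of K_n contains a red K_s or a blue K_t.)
R(2, 52) = 52

R(2, k) = k for all k ≥ 2: in a 2-colouring of K_k, either some edge is red (a red K_2) or all edges are blue (a blue K_k). And K_{51} coloured all-blue has no blue K_52, so R(2, 52) > 51. Hence R(2, 52) = 52.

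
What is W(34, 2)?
W(34, 2) = 34 + 1 = 35

A 2-term AP is any pair of integers, so a monochromatic 2-AP exists iff some colour is used at least twice. With 34 colours, the colouring i ↦ i on {1, ..., 34} uses each colour once, avoiding any monochromatic pair, so W(34, 2) > 34. For {1, ..., 35}, pigeonhole forces two integers of the same colour, which form a monochromatic 2-AP. Hence W(34, 2) = 35.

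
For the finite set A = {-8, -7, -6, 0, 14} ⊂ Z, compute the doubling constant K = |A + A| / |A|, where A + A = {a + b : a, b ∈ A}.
K = |A + A| / |A| = 14/5

Enumerate A + A = {a + b : a, b ∈ A}. With |A| = 5, there are |A|^2 = 25 ordered sum pairs; collecting distinct values, A + A = {-16, -15, -14, -13, -12, -8, -7, -6, 0, 6, 7, 8, 14, 28}, so |A + A| = 14. Thus K = 14/5. For comparison, the minimum possible |A + A| over all 5-element sets is 2·5 − 1 = 9 (so min K = 9/5), attained only by arithmetic progressions.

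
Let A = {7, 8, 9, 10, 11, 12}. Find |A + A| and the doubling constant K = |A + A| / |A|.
K = |A + A| / |A| = 11/6

Enumerate A + A = {a + b : a, b ∈ A}. With |A| = 6, there are |A|^2 = 36 ordered sum pairs; collecting distinct values, A + A = {14, 15, 16, 17, 18, 19, 20, 21, 22, 23, 24}, so |A + A| = 11. Thus K = 11/6. Here |A + A| = 2|A| − 1 = 11, the minimum possible — so K = 11/6 is minimal, which holds iff A is an arithmetic progression.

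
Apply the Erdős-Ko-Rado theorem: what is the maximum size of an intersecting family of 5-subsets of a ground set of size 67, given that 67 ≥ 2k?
max |F| = C(66, 4) = 720720

Erdős-Ko-Rado (1961): when n ≥ 2k, max |F| = C(n−1, k−1). The bound is attained by the star {A : i ∈ A} for any fixed i ∈ [n]. Here C(67−1, 5−1) = C(66, 4) = 720720.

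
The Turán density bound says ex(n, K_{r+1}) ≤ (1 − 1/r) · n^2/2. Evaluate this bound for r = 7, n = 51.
Turán density bound = (6/7) · 51^2/2 = 7803/7 ≈ 1114.7143

Turán's theorem: ex(n, K_{r+1}) is achieved by the complete r-partite Turán graph T(n, r) with parts as balanced as possible, and is at most (1 − 1/r) · n^2/2. For r = 7, n = 51: the density bound is (6/7) · 2601/2 = 7803/7 ≈ 1114.7143. The integer-valued extremum is e(T(51, 7)) = 1114, which is strictly less than the density bound 7803/7 since 7 ∤ 51 (the parts of T(51, 7) cannot all be equal).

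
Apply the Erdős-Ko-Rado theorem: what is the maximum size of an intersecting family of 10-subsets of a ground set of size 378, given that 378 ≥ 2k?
max |F| = C(377, 9) = 385055032424079875

Erdős-Ko-Rado (1961): when n ≥ 2k, max |F| = C(n−1, k−1). The bound is attained by the star {A : i ∈ A} for any fixed i ∈ [n]. Here C(378−1, 10−1) = C(377, 9) = 385055032424079875.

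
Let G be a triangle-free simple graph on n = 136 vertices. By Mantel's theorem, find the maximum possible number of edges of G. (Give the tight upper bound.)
ex(136, K_3) = ⌊136^2/4⌋ = 4624

Mantel (1907): a triangle-free graph on n vertices has at most ⌊n^2/4⌋ edges, with equality for the complete bipartite graph K_{⌊n/2⌋, ⌈n/2⌉}. For n = 136: ⌊136^2/4⌋ = ⌊18496/4⌋ = 4624. The extremal graph is K_{68, 68}, which has 68·68 = 4624 edges.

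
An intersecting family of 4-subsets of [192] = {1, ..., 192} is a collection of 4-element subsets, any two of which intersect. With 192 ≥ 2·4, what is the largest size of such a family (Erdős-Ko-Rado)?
max |F| = C(191, 3) = 1143135

The Erdős-Ko-Rado theorem states: for n ≥ 2k, an intersecting family of k-subsets of an n-element set has size at most C(n − 1, k − 1), with equality for 'star' families {A ⊆ [n] : |A| = k, i ∈ A} (fix an element i). For n = 192, k = 4: C(191, 3) = 1143135.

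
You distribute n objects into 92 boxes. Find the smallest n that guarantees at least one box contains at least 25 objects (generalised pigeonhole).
n = (25 − 1)·92 + 1 = 2209

By the generalised pigeonhole principle, to guarantee some box contains ≥ r objects we need more than (r − 1) · k objects total. Threshold: n = (r − 1) · k + 1. With r = 25 and k = 92: n = 24 · 92 + 1 = 2208 + 1 = 2209. For n = 2208 = 24 · 92, we can put exactly 24 objects in every box, avoiding 25 in any single one — so 2209 is tight.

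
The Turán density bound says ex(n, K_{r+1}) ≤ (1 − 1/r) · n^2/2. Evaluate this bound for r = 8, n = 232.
Turán density bound = (7/8) · 232^2/2 = 23548

Turán's theorem: ex(n, K_{r+1}) is achieved by the complete r-partite Turán graph T(n, r) with parts as balanced as possible, and is at most (1 − 1/r) · n^2/2. For r = 8, n = 232: the density bound is (7/8) · 53824/2 = 23548. Since 8 ∣ 232, the Turán graph T(232, 8) has parts of equal size 29, and its edge count e(T(232, 8)) = 23548 attains the density bound exactly.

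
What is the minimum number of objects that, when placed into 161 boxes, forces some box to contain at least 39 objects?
n = (39 − 1)·161 + 1 = 6119

By the generalised pigeonhole principle, to guarantee some box contains ≥ r objects we need more than (r − 1) · k objects total. Threshold: n = (r − 1) · k + 1. With r = 39 and k = 161: n = 38 · 161 + 1 = 6118 + 1 = 6119. For n = 6118 = 38 · 161, we can put exactly 38 objects in every box, avoiding 39 in any single one — so 6119 is tight.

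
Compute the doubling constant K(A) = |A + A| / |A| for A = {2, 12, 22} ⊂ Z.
K = |A + A| / |A| = 5/3

Enumerate A + A = {a + b : a, b ∈ A}. With |A| = 3, there are |A|^2 = 9 ordered sum pairs; collecting distinct values, A + A = {4, 14, 24, 34, 44}, so |A + A| = 5. Thus K = 5/3. Here |A + A| = 2|A| − 1 = 5, the minimum possible — so K = 5/3 is minimal, which holds iff A is an arithmetic progression.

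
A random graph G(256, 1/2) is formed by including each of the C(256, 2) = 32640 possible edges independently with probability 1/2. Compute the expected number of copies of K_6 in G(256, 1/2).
E[# K_6] = C(256, 6) · (1/2)^C(6, 2) = 368532802176 / 2^15 = 2879162517/256 ≈ 11246728.582031

For each 6-subset S of vertices (there are C(256, 6) = 368532802176 such S), let X_S = 1 if S induces a K_6 (all C(6, 2) = 15 edges present). Then P(X_S = 1) = (1/2)^15 = 1/32768. By linearity of expectation, E[# K_6] = C(256, 6) · (1/2)^15 = 368532802176 / 32768 = 2879162517/256 ≈ 11246728.582031.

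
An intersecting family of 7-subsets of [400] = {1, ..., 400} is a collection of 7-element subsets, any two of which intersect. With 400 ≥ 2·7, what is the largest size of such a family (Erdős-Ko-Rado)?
max |F| = C(399, 6) = 5396379471021

The Erdős-Ko-Rado theorem states: for n ≥ 2k, an intersecting family of k-subsets of an n-element set has size at most C(n − 1, k − 1), with equality for 'star' families {A ⊆ [n] : |A| = k, i ∈ A} (fix an element i). For n = 400, k = 7: C(399, 6) = 5396379471021.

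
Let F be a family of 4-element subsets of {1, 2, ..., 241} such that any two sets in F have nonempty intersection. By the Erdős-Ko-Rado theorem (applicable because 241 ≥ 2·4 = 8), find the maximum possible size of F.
max |F| = C(240, 3) = 2275280

Erdős-Ko-Rado (1961): when n ≥ 2k, max |F| = C(n−1, k−1). The bound is attained by the star {A : i ∈ A} for any fixed i ∈ [n]. Here C(241−1, 4−1) = C(240, 3) = 2275280.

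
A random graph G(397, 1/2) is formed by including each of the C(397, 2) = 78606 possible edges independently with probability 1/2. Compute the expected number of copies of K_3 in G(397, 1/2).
E[# K_3] = C(397, 3) · (1/2)^C(3, 2) = 10349790 / 2^3 = 5174895/4 = 1293723.75

For each 3-subset S of vertices (there are C(397, 3) = 10349790 such S), let X_S = 1 if S induces a K_3 (all C(3, 2) = 3 edges present). Then P(X_S = 1) = (1/2)^3 = 1/8. By linearity of expectation, E[# K_3] = C(397, 3) · (1/2)^3 = 10349790 / 8 = 5174895/4 = 1293723.75.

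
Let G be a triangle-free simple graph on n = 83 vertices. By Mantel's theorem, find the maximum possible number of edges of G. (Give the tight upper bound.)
ex(83, K_3) = ⌊83^2/4⌋ = 1722

Mantel (1907): a triangle-free graph on n vertices has at most ⌊n^2/4⌋ edges, with equality for the complete bipartite graph K_{⌊n/2⌋, ⌈n/2⌉}. For n = 83: ⌊83^2/4⌋ = ⌊6889/4⌋ = 1722. The extremal graph is K_{41, 42}, which has 41·42 = 1722 edges.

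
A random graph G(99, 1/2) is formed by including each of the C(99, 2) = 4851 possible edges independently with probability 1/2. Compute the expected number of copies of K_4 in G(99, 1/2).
E[# K_4] = C(99, 4) · (1/2)^C(4, 2) = 3764376 / 2^6 = 470547/8 = 58818.375

For each 4-subset S of vertices (there are C(99, 4) = 3764376 such S), let X_S = 1 if S induces a K_4 (all C(4, 2) = 6 edges present). Then P(X_S = 1) = (1/2)^6 = 1/64. By linearity of expectation, E[# K_4] = C(99, 4) · (1/2)^6 = 3764376 / 64 = 470547/8 = 58818.375.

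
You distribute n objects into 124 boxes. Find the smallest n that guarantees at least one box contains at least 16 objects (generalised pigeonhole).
n = (16 − 1)·124 + 1 = 1861

By the generalised pigeonhole principle, to guarantee some box contains ≥ r objects we need more than (r − 1) · k objects total. Threshold: n = (r − 1) · k + 1. With r = 16 and k = 124: n = 15 · 124 + 1 = 1860 + 1 = 1861. For n = 1860 = 15 · 124, we can put exactly 15 objects in every box, avoiding 16 in any single one — so 1861 is tight.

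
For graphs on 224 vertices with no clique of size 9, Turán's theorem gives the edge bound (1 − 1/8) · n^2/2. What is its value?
Turán density bound = (7/8) · 224^2/2 = 21952

Turán's theorem: ex(n, K_{r+1}) is achieved by the complete r-partite Turán graph T(n, r) with parts as balanced as possible, and is at most (1 − 1/r) · n^2/2. For r = 8, n = 224: the density bound is (7/8) · 50176/2 = 21952. Since 8 ∣ 224, the Turán graph T(224, 8) has parts of equal size 28, and its edge count e(T(224, 8)) = 21952 attains the density bound exactly.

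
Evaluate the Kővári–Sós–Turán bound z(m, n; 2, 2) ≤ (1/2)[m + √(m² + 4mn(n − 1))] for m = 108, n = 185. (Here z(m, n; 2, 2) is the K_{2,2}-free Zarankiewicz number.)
z(108, 185; 2, 2) ≤ (1/2)[108 + √(108² + 4·108·185·184)] = (1/2)[108 + √14716944] = 1972.1335

Kővári–Sós–Turán: let r_1, ..., r_108 be the row sums and z = Σ r_i the total number of 1s. Each pair of columns can share at most one row with both entries 1 (else a 2×2 all-ones block appears), so Σ_i C(r_i, 2) ≤ C(185, 2) = 17020. By convexity Σ_i C(r_i, 2) ≥ 108·C(z/108, 2) = z(z − 108)/(2·108), giving z² − 108z − 108·185·184 ≤ 0 and hence z ≤ (1/2)[108 + √(11664 + 4·3676320)] = (1/2)[108 + √14716944] ≈ (1/2)(108 + 3836.2669) = 1972.1335.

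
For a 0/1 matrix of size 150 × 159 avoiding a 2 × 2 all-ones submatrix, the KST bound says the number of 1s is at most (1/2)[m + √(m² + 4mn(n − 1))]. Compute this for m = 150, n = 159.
z(150, 159; 2, 2) ≤ (1/2)[150 + √(150² + 4·150·159·158)] = (1/2)[150 + √15095700] = 2017.6593

Kővári–Sós–Turán: let r_1, ..., r_150 be the row sums and z = Σ r_i the total number of 1s. Each pair of columns can share at most one row with both entries 1 (else a 2×2 all-ones block appears), so Σ_i C(r_i, 2) ≤ C(159, 2) = 12561. By convexity Σ_i C(r_i, 2) ≥ 150·C(z/150, 2) = z(z − 150)/(2·150), giving z² − 150z − 150·159·158 ≤ 0 and hence z ≤ (1/2)[150 + √(22500 + 4·3768300)] = (1/2)[150 + √15095700] ≈ (1/2)(150 + 3885.3185) = 2017.6593.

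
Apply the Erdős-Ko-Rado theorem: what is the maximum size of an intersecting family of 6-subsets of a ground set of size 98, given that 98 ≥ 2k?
max |F| = C(97, 5) = 64446024

The Erdős-Ko-Rado theorem states: for n ≥ 2k, an intersecting family of k-subsets of an n-element set has size at most C(n − 1, k − 1), with equality for 'star' families {A ⊆ [n] : |A| = k, i ∈ A} (fix an element i). For n = 98, k = 6: C(97, 5) = 64446024.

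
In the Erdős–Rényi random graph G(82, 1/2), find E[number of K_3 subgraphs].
E[# K_3] = C(82, 3) · (1/2)^C(3, 2) = 88560 / 2^3 = 11070

For each 3-subset S of vertices (there are C(82, 3) = 88560 such S), let X_S = 1 if S induces a K_3 (all C(3, 2) = 3 edges present). Then P(X_S = 1) = (1/2)^3 = 1/8. By linearity of expectation, E[# K_3] = C(82, 3) · (1/2)^3 = 88560 / 8 = 11070.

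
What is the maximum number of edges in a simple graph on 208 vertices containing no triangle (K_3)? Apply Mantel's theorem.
ex(208, K_3) = ⌊208^2/4⌋ = 10816

Mantel (1907): a triangle-free graph on n vertices has at most ⌊n^2/4⌋ edges, with equality for the complete bipartite graph K_{⌊n/2⌋, ⌈n/2⌉}. For n = 208: ⌊208^2/4⌋ = ⌊43264/4⌋ = 10816. The extremal graph is K_{104, 104}, which has 104·104 = 10816 edges.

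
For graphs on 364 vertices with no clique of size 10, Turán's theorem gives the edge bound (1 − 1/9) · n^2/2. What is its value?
Turán density bound = (8/9) · 364^2/2 = 529984/9 ≈ 58887.1111

Turán's theorem: ex(n, K_{r+1}) is achieved by the complete r-partite Turán graph T(n, r) with parts as balanced as possible, and is at most (1 − 1/r) · n^2/2. For r = 9, n = 364: the density bound is (8/9) · 132496/2 = 529984/9 ≈ 58887.1111. The integer-valued extremum is e(T(364, 9)) = 58886, which is strictly less than the density bound 529984/9 since 9 ∤ 364 (the parts of T(364, 9) cannot all be equal).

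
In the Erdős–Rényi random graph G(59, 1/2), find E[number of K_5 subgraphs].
E[# K_5] = C(59, 5) · (1/2)^C(5, 2) = 5006386 / 2^10 = 2503193/512 ≈ 4889.048828

For each 5-subset S of vertices (there are C(59, 5) = 5006386 such S), let X_S = 1 if S induces a K_5 (all C(5, 2) = 10 edges present). Then P(X_S = 1) = (1/2)^10 = 1/1024. By linearity of expectation, E[# K_5] = C(59, 5) · (1/2)^10 = 5006386 / 1024 = 2503193/512 ≈ 4889.048828.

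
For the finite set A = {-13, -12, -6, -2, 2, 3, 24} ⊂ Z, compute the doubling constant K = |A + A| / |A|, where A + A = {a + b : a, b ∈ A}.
K = |A + A| / |A| = 26/7

Enumerate A + A = {a + b : a, b ∈ A}. With |A| = 7, there are |A|^2 = 49 ordered sum pairs; collecting distinct values, A + A = {-26, -25, -24, -19, -18, -15, -14, -12, -11, -10, -9, -8, -4, -3, 0, 1, 4, 5, 6, 11, 12, 18, 22, 26, 27, 48}, so |A + A| = 26. Thus K = 26/7. For comparison, the minimum possible |A + A| over all 7-element sets is 2·7 − 1 = 13 (so min K = 13/7), attained only by arithmetic progressions.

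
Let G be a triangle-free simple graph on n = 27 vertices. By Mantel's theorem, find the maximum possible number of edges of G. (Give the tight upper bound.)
ex(27, K_3) = ⌊27^2/4⌋ = 182

Mantel (1907): a triangle-free graph on n vertices has at most ⌊n^2/4⌋ edges, with equality for the complete bipartite graph K_{⌊n/2⌋, ⌈n/2⌉}. For n = 27: ⌊27^2/4⌋ = ⌊729/4⌋ = 182. The extremal graph is K_{13, 14}, which has 13·14 = 182 edges.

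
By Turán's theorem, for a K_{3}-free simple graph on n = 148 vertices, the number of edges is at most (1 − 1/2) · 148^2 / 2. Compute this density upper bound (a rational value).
Turán density bound = (1/2) · 148^2/2 = 5476

Turán's theorem: ex(n, K_{r+1}) is achieved by the complete r-partite Turán graph T(n, r) with parts as balanced as possible, and is at most (1 − 1/r) · n^2/2. For r = 2, n = 148: the density bound is (1/2) · 21904/2 = 5476. Since 2 ∣ 148, the Turán graph T(148, 2) has parts of equal size 74, and its edge count e(T(148, 2)) = 5476 attains the density bound exactly.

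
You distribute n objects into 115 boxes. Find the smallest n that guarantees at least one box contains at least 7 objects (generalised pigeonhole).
n = (7 − 1)·115 + 1 = 691

By the generalised pigeonhole principle, to guarantee some box contains ≥ r objects we need more than (r − 1) · k objects total. Threshold: n = (r − 1) · k + 1. With r = 7 and k = 115: n = 6 · 115 + 1 = 690 + 1 = 691. For n = 690 = 6 · 115, we can put exactly 6 objects in every box, avoiding 7 in any single one — so 691 is tight.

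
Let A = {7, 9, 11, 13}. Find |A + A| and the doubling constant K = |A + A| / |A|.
K = |A + A| / |A| = 7/4

Enumerate A + A = {a + b : a, b ∈ A}. With |A| = 4, there are |A|^2 = 16 ordered sum pairs; collecting distinct values, A + A = {14, 16, 18, 20, 22, 24, 26}, so |A + A| = 7. Thus K = 7/4. Here |A + A| = 2|A| − 1 = 7, the minimum possible — so K = 7/4 is minimal, which holds iff A is an arithmetic progression.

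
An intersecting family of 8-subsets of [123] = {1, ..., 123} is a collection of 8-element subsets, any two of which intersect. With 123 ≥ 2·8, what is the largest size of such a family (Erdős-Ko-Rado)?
max |F| = C(122, 7) = 66983637864

Erdős-Ko-Rado (1961): when n ≥ 2k, max |F| = C(n−1, k−1). The bound is attained by the star {A : i ∈ A} for any fixed i ∈ [n]. Here C(123−1, 8−1) = C(122, 7) = 66983637864.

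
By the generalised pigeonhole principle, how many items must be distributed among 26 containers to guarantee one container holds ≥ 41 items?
n = (41 − 1)·26 + 1 = 1041

By the generalised pigeonhole principle, to guarantee some box contains ≥ r objects we need more than (r − 1) · k objects total. Threshold: n = (r − 1) · k + 1. With r = 41 and k = 26: n = 40 · 26 + 1 = 1040 + 1 = 1041. For n = 1040 = 40 · 26, we can put exactly 40 objects in every box, avoiding 41 in any single one — so 1041 is tight.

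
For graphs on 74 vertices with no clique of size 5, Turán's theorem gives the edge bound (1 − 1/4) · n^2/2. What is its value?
Turán density bound = (3/4) · 74^2/2 = 4107/2 ≈ 2053.5

Turán's theorem: ex(n, K_{r+1}) is achieved by the complete r-partite Turán graph T(n, r) with parts as balanced as possible, and is at most (1 − 1/r) · n^2/2. For r = 4, n = 74: the density bound is (3/4) · 5476/2 = 4107/2 ≈ 2053.5. The integer-valued extremum is e(T(74, 4)) = 2053, which is strictly less than the density bound 4107/2 since 4 ∤ 74 (the parts of T(74, 4) cannot all be equal).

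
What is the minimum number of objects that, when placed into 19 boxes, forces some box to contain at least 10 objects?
n = (10 − 1)·19 + 1 = 172

By the generalised pigeonhole principle, to guarantee some box contains ≥ r objects we need more than (r − 1) · k objects total. Threshold: n = (r − 1) · k + 1. With r = 10 and k = 19: n = 9 · 19 + 1 = 171 + 1 = 172. For n = 171 = 9 · 19, we can put exactly 9 objects in every box, avoiding 10 in any single one — so 172 is tight.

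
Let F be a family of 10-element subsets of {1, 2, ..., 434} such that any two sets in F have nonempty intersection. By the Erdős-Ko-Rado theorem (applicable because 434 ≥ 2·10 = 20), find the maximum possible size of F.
max |F| = C(433, 9) = 1356069041789340450

The Erdős-Ko-Rado theorem states: for n ≥ 2k, an intersecting family of k-subsets of an n-element set has size at most C(n − 1, k − 1), with equality for 'star' families {A ⊆ [n] : |A| = k, i ∈ A} (fix an element i). For n = 434, k = 10: C(433, 9) = 1356069041789340450.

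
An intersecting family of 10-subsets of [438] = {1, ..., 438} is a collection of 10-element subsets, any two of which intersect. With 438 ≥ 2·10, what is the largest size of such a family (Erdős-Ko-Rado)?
max |F| = C(437, 9) = 1474207244018922270

The Erdős-Ko-Rado theorem states: for n ≥ 2k, an intersecting family of k-subsets of an n-element set has size at most C(n − 1, k − 1), with equality for 'star' families {A ⊆ [n] : |A| = k, i ∈ A} (fix an element i). For n = 438, k = 10: C(437, 9) = 1474207244018922270.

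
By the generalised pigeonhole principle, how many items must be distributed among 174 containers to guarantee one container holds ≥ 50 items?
n = (50 − 1)·174 + 1 = 8527

By the generalised pigeonhole principle, to guarantee some box contains ≥ r objects we need more than (r − 1) · k objects total. Threshold: n = (r − 1) · k + 1. With r = 50 and k = 174: n = 49 · 174 + 1 = 8526 + 1 = 8527. For n = 8526 = 49 · 174, we can put exactly 49 objects in every box, avoiding 50 in any single one — so 8527 is tight.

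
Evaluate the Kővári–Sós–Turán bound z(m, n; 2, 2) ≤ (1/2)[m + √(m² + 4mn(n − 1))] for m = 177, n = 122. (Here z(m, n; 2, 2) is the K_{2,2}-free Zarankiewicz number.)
z(177, 122; 2, 2) ≤ (1/2)[177 + √(177² + 4·177·122·121)] = (1/2)[177 + √10482825] = 1707.3596

Kővári–Sós–Turán: let r_1, ..., r_177 be the row sums and z = Σ r_i the total number of 1s. Each pair of columns can share at most one row with both entries 1 (else a 2×2 all-ones block appears), so Σ_i C(r_i, 2) ≤ C(122, 2) = 7381. By convexity Σ_i C(r_i, 2) ≥ 177·C(z/177, 2) = z(z − 177)/(2·177), giving z² − 177z − 177·122·121 ≤ 0 and hence z ≤ (1/2)[177 + √(31329 + 4·2612874)] = (1/2)[177 + √10482825] ≈ (1/2)(177 + 3237.7191) = 1707.3596.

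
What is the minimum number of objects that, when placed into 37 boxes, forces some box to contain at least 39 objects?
n = (39 − 1)·37 + 1 = 1407

By the generalised pigeonhole principle, to guarantee some box contains ≥ r objects we need more than (r − 1) · k objects total. Threshold: n = (r − 1) · k + 1. With r = 39 and k = 37: n = 38 · 37 + 1 = 1406 + 1 = 1407. For n = 1406 = 38 · 37, we can put exactly 38 objects in every box, avoiding 39 in any single one — so 1407 is tight.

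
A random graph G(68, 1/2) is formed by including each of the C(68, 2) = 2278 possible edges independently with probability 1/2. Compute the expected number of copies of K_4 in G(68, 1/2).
E[# K_4] = C(68, 4) · (1/2)^C(4, 2) = 814385 / 2^6 = 12724.765625

For each 4-subset S of vertices (there are C(68, 4) = 814385 such S), let X_S = 1 if S induces a K_4 (all C(4, 2) = 6 edges present). Then P(X_S = 1) = (1/2)^6 = 1/64. By linearity of expectation, E[# K_4] = C(68, 4) · (1/2)^6 = 814385 / 64 = 12724.765625.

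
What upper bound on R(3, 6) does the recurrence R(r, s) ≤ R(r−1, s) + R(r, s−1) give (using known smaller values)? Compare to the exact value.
R(3, 6) ≤ R(2, 6) + R(3, 5) = 6 + 14 = 20; exact value R(3, 6) = 18.

The Erdős–Szekeres recurrence R(r, s) ≤ R(r−1, s) + R(r, s−1) applied to (r, s) = (3, 6) gives
  R(3, 6) ≤ R(2, 6) + R(3, 5) = 6 + 14 = 20.
(Recall R(2, k) = k and R is symmetric.) The recurrence is not tight here (it gives 20, but the exact value is R(3, 6) = 18); the tight upper bound requires a sharper argument than the simple recurrence, combined with a lower-bound construction on K_{17}.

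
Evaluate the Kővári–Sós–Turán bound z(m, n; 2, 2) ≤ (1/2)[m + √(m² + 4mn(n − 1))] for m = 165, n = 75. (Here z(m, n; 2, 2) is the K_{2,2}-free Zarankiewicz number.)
z(165, 75; 2, 2) ≤ (1/2)[165 + √(165² + 4·165·75·74)] = (1/2)[165 + √3690225] = 1042.9979

Kővári–Sós–Turán: let r_1, ..., r_165 be the row sums and z = Σ r_i the total number of 1s. Each pair of columns can share at most one row with both entries 1 (else a 2×2 all-ones block appears), so Σ_i C(r_i, 2) ≤ C(75, 2) = 2775. By convexity Σ_i C(r_i, 2) ≥ 165·C(z/165, 2) = z(z − 165)/(2·165), giving z² − 165z − 165·75·74 ≤ 0 and hence z ≤ (1/2)[165 + √(27225 + 4·915750)] = (1/2)[165 + √3690225] ≈ (1/2)(165 + 1920.9958) = 1042.9979.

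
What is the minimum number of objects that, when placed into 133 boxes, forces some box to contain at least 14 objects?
n = (14 − 1)·133 + 1 = 1730

By the generalised pigeonhole principle, to guarantee some box contains ≥ r objects we need more than (r − 1) · k objects total. Threshold: n = (r − 1) · k + 1. With r = 14 and k = 133: n = 13 · 133 + 1 = 1729 + 1 = 1730. For n = 1729 = 13 · 133, we can put exactly 13 objects in every box, avoiding 14 in any single one — so 1730 is tight.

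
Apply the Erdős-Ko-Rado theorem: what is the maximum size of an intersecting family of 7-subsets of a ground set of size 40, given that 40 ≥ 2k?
max |F| = C(39, 6) = 3262623

Erdős-Ko-Rado (1961): when n ≥ 2k, max |F| = C(n−1, k−1). The bound is attained by the star {A : i ∈ A} for any fixed i ∈ [n]. Here C(40−1, 7−1) = C(39, 6) = 3262623.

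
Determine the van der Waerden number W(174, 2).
W(174, 2) = 174 + 1 = 175

A 2-term AP is any pair of integers, so a monochromatic 2-AP exists iff some colour is used at least twice. With 174 colours, the colouring i ↦ i on {1, ..., 174} uses each colour once, avoiding any monochromatic pair, so W(174, 2) > 174. For {1, ..., 175}, pigeonhole forces two integers of the same colour, which form a monochromatic 2-AP. Hence W(174, 2) = 175.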